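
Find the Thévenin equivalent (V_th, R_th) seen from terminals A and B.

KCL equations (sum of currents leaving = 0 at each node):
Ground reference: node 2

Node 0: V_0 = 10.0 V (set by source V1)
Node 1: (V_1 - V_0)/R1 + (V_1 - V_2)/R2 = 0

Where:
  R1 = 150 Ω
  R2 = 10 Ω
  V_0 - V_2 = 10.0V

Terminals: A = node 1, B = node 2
Step 1 — V_th is the open-circuit voltage V_A - V_B (nothing connected across the terminals).
Nodal analysis, taking node 2 as the 0 V reference.
Source V1 fixes V_0 = 10 V.
KCL at each unknown node (sum of currents leaving = 0; resistances in Ω):
  Node 1: (V_1 - 10)/150 + (V_1 - 0)/10 = 0
Collecting terms: 0.1067 × V_1 = 0.06667  =>  V_1 = 0.625 V
V_th = V_1 - V_2 = 0.625 - 0 = 0.625 V
Step 2 — R_th: zero the source — replace V1 by a short circuit (node 2 merges into node 0) — and find the resistance seen between A (node 1) and B (node 0).
Reduce the network between node 1 (A) and node 0 (B) by series/parallel combination:
  Rp1 = R1 ‖ R2 (parallel, both between nodes 0 and 1) = 1/(1/150 + 1/10) = 9.375 Ω
R_th = 9.375 Ω

Final answer: V_th = 0.625 V, R_th = 9.375 Ω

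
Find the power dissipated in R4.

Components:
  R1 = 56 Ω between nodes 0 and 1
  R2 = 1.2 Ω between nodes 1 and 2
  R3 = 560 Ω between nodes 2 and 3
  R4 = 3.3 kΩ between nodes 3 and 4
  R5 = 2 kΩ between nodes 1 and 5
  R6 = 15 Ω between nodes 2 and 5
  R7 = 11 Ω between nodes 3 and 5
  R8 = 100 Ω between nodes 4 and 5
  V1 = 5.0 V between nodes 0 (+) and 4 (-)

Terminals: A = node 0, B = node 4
Nodal analysis, taking node 4 as the 0 V reference.
Source V1 fixes V_0 = 5 V.
KCL at each unknown node (sum of currents leaving = 0; resistances in Ω):
  Node 1: (V_1 - 5)/56 + (V_1 - V_2)/1.2 + (V_1 - V_5)/2000 = 0
  Node 2: (V_2 - V_1)/1.2 + (V_2 - V_3)/560 + (V_2 - V_5)/15 = 0
  Node 3: (V_3 - V_2)/560 + (V_3 - 0)/3300 + (V_3 - V_5)/11 = 0
  Node 5: (V_5 - V_1)/2000 + (V_5 - V_2)/15 + (V_5 - V_3)/11 + (V_5 - 0)/100 = 0
Collecting terms (coefficients in siemens):
  0.8517·V_1 - 0.8333·V_2 - 0.0005·V_5 = 0.08929
  0.9018·V_2 - 0.8333·V_1 - 0.001786·V_3 - 0.06667·V_5 = 0
  0.093·V_3 - 0.001786·V_2 - 0.09091·V_5 = 0
  0.1681·V_5 - 0.0005·V_1 - 0.06667·V_2 - 0.09091·V_3 = 0
Solving these 4 simultaneous equations (Gaussian elimination) gives:
  V_1 = 3.341 V, V_2 = 3.305 V, V_3 = 2.875 V, V_5 = 2.876 V
I_R4 = (V_3 - V_4)/R4 = (2.875 - 0)/3300 = 0.0008712 A
P_R4 = I_R4² × R4 = (0.0008712)² × 3300 = 0.002504 W

Final answer: 0.002504 W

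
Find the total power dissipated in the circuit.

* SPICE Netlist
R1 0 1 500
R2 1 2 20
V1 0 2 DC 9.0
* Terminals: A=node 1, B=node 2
Nodal analysis, taking node 2 as the 0 V reference.
Source V1 fixes V_0 = 9 V.
KCL at each unknown node (sum of currents leaving = 0; resistances in Ω):
  Node 1: (V_1 - 9)/500 + (V_1 - 0)/20 = 0
Collecting terms: 0.052 × V_1 = 0.018  =>  V_1 = 0.3462 V
Power in each resistor, P = (ΔV)²/R:
  P_R1 = (9 - 0.3462)²/500 = 0.1498 W
  P_R2 = (0.3462 - 0)²/20 = 0.005991 W
P_total = P_R1 + P_R2 = 0.1558 W

Final answer: 0.1558 W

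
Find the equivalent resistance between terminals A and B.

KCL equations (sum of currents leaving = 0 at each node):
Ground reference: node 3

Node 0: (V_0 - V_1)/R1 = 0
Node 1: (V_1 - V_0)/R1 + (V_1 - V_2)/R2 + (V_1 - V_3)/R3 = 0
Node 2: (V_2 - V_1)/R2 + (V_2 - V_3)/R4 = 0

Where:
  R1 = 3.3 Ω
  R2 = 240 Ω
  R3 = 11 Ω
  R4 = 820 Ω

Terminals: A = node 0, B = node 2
Reduce the network between node 0 (A) and node 2 (B) by series/parallel combination:
  Rs1 = R3 + R4 (series, joined only at node 3) = 11 + 820 = 831 Ω
  Rp1 = R2 ‖ Rs1 (parallel, both between nodes 1 and 2) = 1/(1/240 + 1/831) = 186.2 Ω
  Rs2 = R1 + Rp1 (series, joined only at node 1) = 3.3 + 186.2 = 189.5 Ω
R_eq = 189.5 Ω

Final answer: 189.5 Ω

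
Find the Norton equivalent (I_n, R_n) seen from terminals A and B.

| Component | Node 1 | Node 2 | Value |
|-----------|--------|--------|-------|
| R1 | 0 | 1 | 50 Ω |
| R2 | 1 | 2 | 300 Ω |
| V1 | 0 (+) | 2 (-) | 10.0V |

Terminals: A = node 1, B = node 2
Find the Thévenin equivalent first; then I_n = V_th/R_th and R_n = R_th.
Step 1 — V_th is the open-circuit voltage V_A - V_B (nothing connected across the terminals).
Nodal analysis, taking node 2 as the 0 V reference.
Source V1 fixes V_0 = 10 V.
KCL at each unknown node (sum of currents leaving = 0; resistances in Ω):
  Node 1: (V_1 - 10)/50 + (V_1 - 0)/300 = 0
Collecting terms: 0.02333 × V_1 = 0.2  =>  V_1 = 8.571 V
V_th = V_1 - V_2 = 8.571 - 0 = 8.571 V
Step 2 — R_th: zero the source — replace V1 by a short circuit (node 2 merges into node 0) — and find the resistance seen between A (node 1) and B (node 0).
Reduce the network between node 1 (A) and node 0 (B) by series/parallel combination:
  Rp1 = R1 ‖ R2 (parallel, both between nodes 0 and 1) = 1/(1/50 + 1/300) = 42.86 Ω
R_th = 42.86 Ω
I_n = V_th/R_th = 8.571/42.86 = 0.2 A, and R_n = R_th = 42.86 Ω

Final answer: I_n = 0.2 A, R_n = 42.86 Ω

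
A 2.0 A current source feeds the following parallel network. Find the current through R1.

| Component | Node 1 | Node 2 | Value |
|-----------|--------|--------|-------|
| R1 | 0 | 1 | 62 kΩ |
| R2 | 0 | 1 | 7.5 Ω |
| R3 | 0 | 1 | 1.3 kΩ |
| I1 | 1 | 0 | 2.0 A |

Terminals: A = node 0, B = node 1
All resistors sit directly between nodes 0 and 1, so they are in parallel and share one voltage V; the full source current 2 A splits among them.
1/R_par = 1/62000 + 1/7.5 + 1/1300 = 0.1341 S  =>  R_par = 7.456 Ω
V = I × R_par = 2 × 7.456 = 14.91 V
I_R1 = V/R1 = 14.91/62000 = 0.0002405 A

Final answer: 0.0002405 A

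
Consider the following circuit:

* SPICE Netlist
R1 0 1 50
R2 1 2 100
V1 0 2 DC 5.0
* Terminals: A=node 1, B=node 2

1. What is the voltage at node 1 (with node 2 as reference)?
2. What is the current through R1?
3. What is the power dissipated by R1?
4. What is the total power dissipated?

Nodal analysis, taking node 2 as the 0 V reference.
Source V1 fixes V_0 = 5 V.
KCL at each unknown node (sum of currents leaving = 0; resistances in Ω):
  Node 1: (V_1 - 5)/50 + (V_1 - 0)/100 = 0
Collecting terms: 0.03 × V_1 = 0.1  =>  V_1 = 3.333 V
Part 1:
  Read off the nodal solution: V_1 = 3.333 V
Part 2:
  I_R1 = (V_0 - V_1)/R1 = (5 - 3.333)/50 = 0.03333 A
  Magnitude: I_R1 = 0.03333 A
Part 3:
  I_R1 = (V_0 - V_1)/R1 = (5 - 3.333)/50 = 0.03333 A
  P_R1 = I_R1² × R1 = (0.03333)² × 50 = 0.05556 W
Part 4:
  Power in each resistor, P = (ΔV)²/R:
    P_R1 = (5 - 3.333)²/50 = 0.05556 W
    P_R2 = (3.333 - 0)²/100 = 0.1111 W
  P_total = P_R1 + P_R2 = 0.1667 W

Final answers:
1. V_1 = 3.333 V
2. I_R1 = 0.03333 A
3. P_R1 = 0.05556 W
4. P_total = 0.1667 W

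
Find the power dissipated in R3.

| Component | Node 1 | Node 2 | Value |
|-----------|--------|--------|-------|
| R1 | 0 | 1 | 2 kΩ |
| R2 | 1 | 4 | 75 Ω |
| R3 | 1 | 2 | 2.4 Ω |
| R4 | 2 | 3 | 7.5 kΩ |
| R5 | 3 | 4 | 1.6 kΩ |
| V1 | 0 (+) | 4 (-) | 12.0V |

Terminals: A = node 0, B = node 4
Nodal analysis, taking node 4 as the 0 V reference.
Source V1 fixes V_0 = 12 V.
KCL at each unknown node (sum of currents leaving = 0; resistances in Ω):
  Node 1: (V_1 - 12)/2000 + (V_1 - 0)/75 + (V_1 - V_2)/2.4 = 0
  Node 2: (V_2 - V_1)/2.4 + (V_2 - V_3)/7500 = 0
  Node 3: (V_3 - V_2)/7500 + (V_3 - 0)/1600 = 0
Collecting terms (coefficients in siemens):
  0.4305·V_1 - 0.4167·V_2 = 0.006
  0.4168·V_2 - 0.4167·V_1 - 0.0001333·V_3 = 0
  0.0007583·V_3 - 0.0001333·V_2 = 0
Solving these 3 simultaneous equations (Gaussian elimination) gives:
  V_1 = 0.4303 V, V_2 = 0.4302 V, V_3 = 0.07564 V
I_R3 = (V_1 - V_2)/R3 = (0.4303 - 0.4302)/2.4 = 0.00004728 A
P_R3 = I_R3² × R3 = (0.00004728)² × 2.4 = 0.000000005364 W

Final answer: 5.364e-09 W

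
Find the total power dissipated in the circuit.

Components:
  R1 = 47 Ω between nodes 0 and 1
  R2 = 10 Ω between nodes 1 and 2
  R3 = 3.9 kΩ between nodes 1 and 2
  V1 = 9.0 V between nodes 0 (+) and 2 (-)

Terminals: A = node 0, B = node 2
Nodal analysis, taking node 2 as the 0 V reference.
Source V1 fixes V_0 = 9 V.
KCL at each unknown node (sum of currents leaving = 0; resistances in Ω):
  Node 1: (V_1 - 9)/47 + (V_1 - 0)/10 + (V_1 - 0)/3900 = 0
Collecting terms: 0.1215 × V_1 = 0.1915  =>  V_1 = 1.576 V
Power in each resistor, P = (ΔV)²/R:
  P_R1 = (9 - 1.576)²/47 = 1.173 W
  P_R2 = (1.576 - 0)²/10 = 0.2483 W
  P_R3 = (1.576 - 0)²/3900 = 0.0006366 W
P_total = P_R1 + P_R2 + P_R3 = 1.422 W

Final answer: 1.422 W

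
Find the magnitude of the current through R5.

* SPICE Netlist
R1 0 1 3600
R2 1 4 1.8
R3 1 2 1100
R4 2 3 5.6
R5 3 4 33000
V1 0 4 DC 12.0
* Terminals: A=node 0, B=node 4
Nodal analysis, taking node 4 as the 0 V reference.
Source V1 fixes V_0 = 12 V.
KCL at each unknown node (sum of currents leaving = 0; resistances in Ω):
  Node 1: (V_1 - 12)/3600 + (V_1 - 0)/1.8 + (V_1 - V_2)/1100 = 0
  Node 2: (V_2 - V_1)/1100 + (V_2 - V_3)/5.6 = 0
  Node 3: (V_3 - V_2)/5.6 + (V_3 - 0)/33000 = 0
Collecting terms (coefficients in siemens):
  0.5567·V_1 - 0.0009091·V_2 = 0.003333
  0.1795·V_2 - 0.0009091·V_1 - 0.1786·V_3 = 0
  0.1786·V_3 - 0.1786·V_2 = 0
Solving these 3 simultaneous equations (Gaussian elimination) gives:
  V_1 = 0.005997 V, V_2 = 0.005803 V, V_3 = 0.005802 V
I_R5 = (V_3 - V_4)/R5 = (0.005802 - 0)/33000 = 0.0000001758 A
|I_R5| = 0.0000001758 A

Final answer: |I_R5| = 1.758e-07 A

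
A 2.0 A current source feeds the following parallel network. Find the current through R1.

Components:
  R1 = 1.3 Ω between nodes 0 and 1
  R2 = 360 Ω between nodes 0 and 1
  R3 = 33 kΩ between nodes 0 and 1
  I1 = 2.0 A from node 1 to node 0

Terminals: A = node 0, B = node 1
All resistors sit directly between nodes 0 and 1, so they are in parallel and share one voltage V; the full source current 2 A splits among them.
1/R_par = 1/1.3 + 1/360 + 1/33000 = 0.772 S  =>  R_par = 1.295 Ω
V = I × R_par = 2 × 1.295 = 2.591 V
I_R1 = V/R1 = 2.591/1.3 = 1.993 A

Final answer: 1.993 A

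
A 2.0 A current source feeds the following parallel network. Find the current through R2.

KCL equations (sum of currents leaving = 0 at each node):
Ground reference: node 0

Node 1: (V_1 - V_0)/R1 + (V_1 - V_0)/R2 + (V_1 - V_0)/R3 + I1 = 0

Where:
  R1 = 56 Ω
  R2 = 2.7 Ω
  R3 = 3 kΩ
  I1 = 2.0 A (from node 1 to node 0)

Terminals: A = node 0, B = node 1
All resistors sit directly between nodes 0 and 1, so they are in parallel and share one voltage V; the full source current 2 A splits among them.
1/R_par = 1/56 + 1/2.7 + 1/3000 = 0.3886 S  =>  R_par = 2.574 Ω
V = I × R_par = 2 × 2.574 = 5.147 V
I_R2 = V/R2 = 5.147/2.7 = 1.906 A

Final answer: 1.906 A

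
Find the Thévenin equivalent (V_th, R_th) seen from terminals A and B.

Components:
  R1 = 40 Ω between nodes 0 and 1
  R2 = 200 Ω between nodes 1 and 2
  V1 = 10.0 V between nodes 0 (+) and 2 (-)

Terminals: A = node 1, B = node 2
Step 1 — V_th is the open-circuit voltage V_A - V_B (nothing connected across the terminals).
Nodal analysis, taking node 2 as the 0 V reference.
Source V1 fixes V_0 = 10 V.
KCL at each unknown node (sum of currents leaving = 0; resistances in Ω):
  Node 1: (V_1 - 10)/40 + (V_1 - 0)/200 = 0
Collecting terms: 0.03 × V_1 = 0.25  =>  V_1 = 8.333 V
V_th = V_1 - V_2 = 8.333 - 0 = 8.333 V
Step 2 — R_th: zero the source — replace V1 by a short circuit (node 2 merges into node 0) — and find the resistance seen between A (node 1) and B (node 0).
Reduce the network between node 1 (A) and node 0 (B) by series/parallel combination:
  Rp1 = R1 ‖ R2 (parallel, both between nodes 0 and 1) = 1/(1/40 + 1/200) = 33.33 Ω
R_th = 33.33 Ω

Final answer: V_th = 8.333 V, R_th = 33.33 Ω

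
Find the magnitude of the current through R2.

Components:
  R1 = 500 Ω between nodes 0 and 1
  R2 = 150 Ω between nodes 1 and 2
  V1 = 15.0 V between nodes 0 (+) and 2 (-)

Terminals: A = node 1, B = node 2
Nodal analysis, taking node 2 as the 0 V reference.
Source V1 fixes V_0 = 15 V.
KCL at each unknown node (sum of currents leaving = 0; resistances in Ω):
  Node 1: (V_1 - 15)/500 + (V_1 - 0)/150 = 0
Collecting terms: 0.008667 × V_1 = 0.03  =>  V_1 = 3.462 V
I_R2 = (V_1 - V_2)/R2 = (3.462 - 0)/150 = 0.02308 A
|I_R2| = 0.02308 A

Final answer: |I_R2| = 0.02308 A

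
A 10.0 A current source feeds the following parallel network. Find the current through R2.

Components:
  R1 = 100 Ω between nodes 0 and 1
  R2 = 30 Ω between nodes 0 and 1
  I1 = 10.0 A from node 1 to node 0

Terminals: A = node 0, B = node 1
All resistors sit directly between nodes 0 and 1, so they are in parallel and share one voltage V; the full source current 10 A splits among them.
1/R_par = 1/100 + 1/30 = 0.04333 S  =>  R_par = 23.08 Ω
V = I × R_par = 10 × 23.08 = 230.8 V
I_R2 = V/R2 = 230.8/30 = 7.692 A

Final answer: 7.692 A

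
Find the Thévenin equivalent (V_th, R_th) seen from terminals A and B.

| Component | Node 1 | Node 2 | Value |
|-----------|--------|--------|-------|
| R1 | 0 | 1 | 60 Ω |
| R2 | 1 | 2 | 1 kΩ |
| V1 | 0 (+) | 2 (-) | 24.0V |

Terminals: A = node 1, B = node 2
Step 1 — V_th is the open-circuit voltage V_A - V_B (nothing connected across the terminals).
Nodal analysis, taking node 2 as the 0 V reference.
Source V1 fixes V_0 = 24 V.
KCL at each unknown node (sum of currents leaving = 0; resistances in Ω):
  Node 1: (V_1 - 24)/60 + (V_1 - 0)/1000 = 0
Collecting terms: 0.01767 × V_1 = 0.4  =>  V_1 = 22.64 V
V_th = V_1 - V_2 = 22.64 - 0 = 22.64 V
Step 2 — R_th: zero the source — replace V1 by a short circuit (node 2 merges into node 0) — and find the resistance seen between A (node 1) and B (node 0).
Reduce the network between node 1 (A) and node 0 (B) by series/parallel combination:
  Rp1 = R1 ‖ R2 (parallel, both between nodes 0 and 1) = 1/(1/60 + 1/1000) = 56.6 Ω
R_th = 56.6 Ω

Final answer: V_th = 22.64 V, R_th = 56.6 Ω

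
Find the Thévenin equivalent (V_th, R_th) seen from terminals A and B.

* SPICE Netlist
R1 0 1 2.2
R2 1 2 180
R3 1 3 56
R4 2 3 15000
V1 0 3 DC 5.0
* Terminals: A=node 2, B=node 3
Step 1 — V_th is the open-circuit voltage V_A - V_B (nothing connected across the terminals).
Nodal analysis, taking node 3 as the 0 V reference.
Source V1 fixes V_0 = 5 V.
KCL at each unknown node (sum of currents leaving = 0; resistances in Ω):
  Node 1: (V_1 - 5)/2.2 + (V_1 - V_2)/180 + (V_1 - 0)/56 = 0
  Node 2: (V_2 - V_1)/180 + (V_2 - 0)/15000 = 0
Collecting terms (coefficients in siemens):
  0.478·V_1 - 0.005556·V_2 = 2.273
  0.005622·V_2 - 0.005556·V_1 = 0
Determinant D = (0.478)(0.005622) - (-0.005556)(-0.005556) = 0.002656
V_1 = [(2.273)(0.005622) - (-0.005556)(0)]/D = 4.81 V
V_2 = [(0.478)(0) - (2.273)(-0.005556)]/D = 4.753 V
V_th = V_2 - V_3 = 4.753 - 0 = 4.753 V
Step 2 — R_th: zero the source — replace V1 by a short circuit (node 3 merges into node 0) — and find the resistance seen between A (node 2) and B (node 0).
Reduce the network between node 2 (A) and node 0 (B) by series/parallel combination:
  Rp1 = R1 ‖ R3 (parallel, both between nodes 0 and 1) = 1/(1/2.2 + 1/56) = 2.117 Ω
  Rs1 = R2 + Rp1 (series, joined only at node 1) = 180 + 2.117 = 182.1 Ω
  Rp2 = R4 ‖ Rs1 (parallel, both between nodes 0 and 2) = 1/(1/15000 + 1/182.1) = 179.9 Ω
R_th = 179.9 Ω

Final answer: V_th = 4.753 V, R_th = 179.9 Ω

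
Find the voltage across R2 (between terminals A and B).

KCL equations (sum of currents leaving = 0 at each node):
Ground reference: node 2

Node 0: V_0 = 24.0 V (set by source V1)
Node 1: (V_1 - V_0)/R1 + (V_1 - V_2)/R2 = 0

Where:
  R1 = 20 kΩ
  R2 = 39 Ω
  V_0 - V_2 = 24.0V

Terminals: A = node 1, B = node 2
R1 and R2 are in series across V1 (node 0 → node 1 → node 2), and the output A–B is taken across R2, so this is a voltage divider.
Series current: I = V1/(R1 + R2) = 24/(20000 + 39) = 24/20040 = 0.001198 A
V_R2 = I × R2 = V1 × R2/(R1 + R2) = 24 × 39/20040 = 0.04671 V

Final answer: 0.04671 V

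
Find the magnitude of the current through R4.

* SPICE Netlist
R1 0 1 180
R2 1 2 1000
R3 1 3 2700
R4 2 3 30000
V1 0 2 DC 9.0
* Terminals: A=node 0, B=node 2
Nodal analysis, taking node 2 as the 0 V reference.
Source V1 fixes V_0 = 9 V.
KCL at each unknown node (sum of currents leaving = 0; resistances in Ω):
  Node 1: (V_1 - 9)/180 + (V_1 - 0)/1000 + (V_1 - V_3)/2700 = 0
  Node 3: (V_3 - V_1)/2700 + (V_3 - 0)/30000 = 0
Collecting terms (coefficients in siemens):
  0.006926·V_1 - 0.0003704·V_3 = 0.05
  0.0004037·V_3 - 0.0003704·V_1 = 0
Determinant D = (0.006926)(0.0004037) - (-0.0003704)(-0.0003704) = 0.000002659
V_1 = [(0.05)(0.0004037) - (-0.0003704)(0)]/D = 7.592 V
V_3 = [(0.006926)(0) - (0.05)(-0.0003704)]/D = 6.965 V
I_R4 = (V_2 - V_3)/R4 = (0 - 6.965)/30000 = -0.0002322 A
|I_R4| = 0.0002322 A

Final answer: |I_R4| = 0.0002322 A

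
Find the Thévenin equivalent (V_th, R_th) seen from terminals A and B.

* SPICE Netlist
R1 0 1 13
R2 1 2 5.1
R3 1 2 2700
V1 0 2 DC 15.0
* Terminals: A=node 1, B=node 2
Step 1 — V_th is the open-circuit voltage V_A - V_B (nothing connected across the terminals).
Nodal analysis, taking node 2 as the 0 V reference.
Source V1 fixes V_0 = 15 V.
KCL at each unknown node (sum of currents leaving = 0; resistances in Ω):
  Node 1: (V_1 - 15)/13 + (V_1 - 0)/5.1 + (V_1 - 0)/2700 = 0
Collecting terms: 0.2734 × V_1 = 1.154  =>  V_1 = 4.221 V
V_th = V_1 - V_2 = 4.221 - 0 = 4.221 V
Step 2 — R_th: zero the source — replace V1 by a short circuit (node 2 merges into node 0) — and find the resistance seen between A (node 1) and B (node 0).
Reduce the network between node 1 (A) and node 0 (B) by series/parallel combination:
  Rp1 = R1 ‖ R2 ‖ R3 (parallel, all between nodes 0 and 1) = 1/(1/13 + 1/5.1 + 1/2700) = 3.658 Ω
R_th = 3.658 Ω

Final answer: V_th = 4.221 V, R_th = 3.658 Ω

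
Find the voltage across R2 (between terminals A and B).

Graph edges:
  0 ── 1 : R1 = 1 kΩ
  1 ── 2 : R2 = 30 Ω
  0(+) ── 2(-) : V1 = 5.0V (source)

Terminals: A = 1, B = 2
R1 and R2 are in series across V1 (node 0 → node 1 → node 2), and the output A–B is taken across R2, so this is a voltage divider.
Series current: I = V1/(R1 + R2) = 5/(1000 + 30) = 5/1030 = 0.004854 A
V_R2 = I × R2 = V1 × R2/(R1 + R2) = 5 × 30/1030 = 0.1456 V

Final answer: 0.1456 V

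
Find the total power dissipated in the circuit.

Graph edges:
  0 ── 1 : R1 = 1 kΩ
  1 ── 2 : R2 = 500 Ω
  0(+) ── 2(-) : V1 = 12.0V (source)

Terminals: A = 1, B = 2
Nodal analysis, taking node 2 as the 0 V reference.
Source V1 fixes V_0 = 12 V.
KCL at each unknown node (sum of currents leaving = 0; resistances in Ω):
  Node 1: (V_1 - 12)/1000 + (V_1 - 0)/500 = 0
Collecting terms: 0.003 × V_1 = 0.012  =>  V_1 = 4 V
Power in each resistor, P = (ΔV)²/R:
  P_R1 = (12 - 4)²/1000 = 0.064 W
  P_R2 = (4 - 0)²/500 = 0.032 W
P_total = P_R1 + P_R2 = 0.096 W

Final answer: 0.096 W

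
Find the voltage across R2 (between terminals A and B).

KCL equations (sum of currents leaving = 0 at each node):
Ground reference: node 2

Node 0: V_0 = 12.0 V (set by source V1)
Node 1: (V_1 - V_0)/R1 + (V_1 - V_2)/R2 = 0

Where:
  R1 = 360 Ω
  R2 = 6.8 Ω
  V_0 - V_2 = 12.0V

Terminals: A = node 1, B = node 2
R1 and R2 are in series across V1 (node 0 → node 1 → node 2), and the output A–B is taken across R2, so this is a voltage divider.
Series current: I = V1/(R1 + R2) = 12/(360 + 6.8) = 12/366.8 = 0.03272 A
V_R2 = I × R2 = V1 × R2/(R1 + R2) = 12 × 6.8/366.8 = 0.2225 V

Final answer: 0.2225 V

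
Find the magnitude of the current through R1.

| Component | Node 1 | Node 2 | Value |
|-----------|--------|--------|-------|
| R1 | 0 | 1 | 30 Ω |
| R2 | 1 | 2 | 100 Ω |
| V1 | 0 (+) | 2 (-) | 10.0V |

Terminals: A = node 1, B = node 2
Nodal analysis, taking node 2 as the 0 V reference.
Source V1 fixes V_0 = 10 V.
KCL at each unknown node (sum of currents leaving = 0; resistances in Ω):
  Node 1: (V_1 - 10)/30 + (V_1 - 0)/100 = 0
Collecting terms: 0.04333 × V_1 = 0.3333  =>  V_1 = 7.692 V
I_R1 = (V_0 - V_1)/R1 = (10 - 7.692)/30 = 0.07692 A
|I_R1| = 0.07692 A

Final answer: |I_R1| = 0.07692 A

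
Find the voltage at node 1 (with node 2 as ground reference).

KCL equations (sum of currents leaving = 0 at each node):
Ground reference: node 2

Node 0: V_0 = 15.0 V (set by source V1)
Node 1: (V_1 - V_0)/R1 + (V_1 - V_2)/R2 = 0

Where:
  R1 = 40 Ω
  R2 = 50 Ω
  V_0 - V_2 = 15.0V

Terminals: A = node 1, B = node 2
Nodal analysis, taking node 2 as the 0 V reference.
Source V1 fixes V_0 = 15 V.
KCL at each unknown node (sum of currents leaving = 0; resistances in Ω):
  Node 1: (V_1 - 15)/40 + (V_1 - 0)/50 = 0
Collecting terms: 0.045 × V_1 = 0.375  =>  V_1 = 8.333 V
The requested potential is V_1 = 8.333 V.

Final answer: V_1 = 8.333 V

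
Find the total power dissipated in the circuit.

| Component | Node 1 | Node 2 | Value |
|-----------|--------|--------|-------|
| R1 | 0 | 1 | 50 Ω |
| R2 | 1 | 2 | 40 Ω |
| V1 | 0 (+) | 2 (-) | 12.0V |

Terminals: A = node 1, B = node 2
Nodal analysis, taking node 2 as the 0 V reference.
Source V1 fixes V_0 = 12 V.
KCL at each unknown node (sum of currents leaving = 0; resistances in Ω):
  Node 1: (V_1 - 12)/50 + (V_1 - 0)/40 = 0
Collecting terms: 0.045 × V_1 = 0.24  =>  V_1 = 5.333 V
Power in each resistor, P = (ΔV)²/R:
  P_R1 = (12 - 5.333)²/50 = 0.8889 W
  P_R2 = (5.333 - 0)²/40 = 0.7111 W
P_total = P_R1 + P_R2 = 1.6 W

Final answer: 1.6 W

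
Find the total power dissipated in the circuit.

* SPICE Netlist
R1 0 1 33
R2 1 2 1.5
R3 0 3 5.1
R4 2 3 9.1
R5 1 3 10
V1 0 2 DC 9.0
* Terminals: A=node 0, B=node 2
Nodal analysis, taking node 2 as the 0 V reference.
Source V1 fixes V_0 = 9 V.
KCL at each unknown node (sum of currents leaving = 0; resistances in Ω):
  Node 1: (V_1 - 9)/33 + (V_1 - 0)/1.5 + (V_1 - V_3)/10 = 0
  Node 3: (V_3 - 9)/5.1 + (V_3 - 0)/9.1 + (V_3 - V_1)/10 = 0
Collecting terms (coefficients in siemens):
  0.797·V_1 - 0.1·V_3 = 0.2727
  0.406·V_3 - 0.1·V_1 = 1.765
Determinant D = (0.797)(0.406) - (-0.1)(-0.1) = 0.3135
V_1 = [(0.2727)(0.406) - (-0.1)(1.765)]/D = 0.9159 V
V_3 = [(0.797)(1.765) - (0.2727)(-0.1)]/D = 4.573 V
Power in each resistor, P = (ΔV)²/R:
  P_R1 = (9 - 0.9159)²/33 = 1.98 W
  P_R2 = (0.9159 - 0)²/1.5 = 0.5593 W
  P_R3 = (9 - 4.573)²/5.1 = 3.844 W
  P_R4 = (0 - 4.573)²/9.1 = 2.298 W
  P_R5 = (0.9159 - 4.573)²/10 = 1.337 W
P_total = P_R1 + P_R2 + P_R3 + P_R4 + P_R5 = 10.02 W

Final answer: 10.02 W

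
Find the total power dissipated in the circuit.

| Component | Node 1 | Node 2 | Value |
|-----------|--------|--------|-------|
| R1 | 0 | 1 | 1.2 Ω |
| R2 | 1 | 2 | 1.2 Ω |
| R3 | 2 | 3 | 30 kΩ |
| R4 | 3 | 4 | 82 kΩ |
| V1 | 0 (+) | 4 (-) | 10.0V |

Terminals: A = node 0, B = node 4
Nodal analysis, taking node 4 as the 0 V reference.
Source V1 fixes V_0 = 10 V.
KCL at each unknown node (sum of currents leaving = 0; resistances in Ω):
  Node 1: (V_1 - 10)/1.2 + (V_1 - V_2)/1.2 = 0
  Node 2: (V_2 - V_1)/1.2 + (V_2 - V_3)/30000 = 0
  Node 3: (V_3 - V_2)/30000 + (V_3 - 0)/82000 = 0
Collecting terms (coefficients in siemens):
  1.667·V_1 - 0.8333·V_2 = 8.333
  0.8334·V_2 - 0.8333·V_1 - 0.00003333·V_3 = 0
  0.00004553·V_3 - 0.00003333·V_2 = 0
Solving these 3 simultaneous equations (Gaussian elimination) gives:
  V_1 = 10 V, V_2 = 10 V, V_3 = 7.321 V
Power in each resistor, P = (ΔV)²/R:
  P_R1 = (10 - 10)²/1.2 = 0.000000009566 W
  P_R2 = (10 - 10)²/1.2 = 0.000000009566 W
  P_R3 = (10 - 7.321)²/30000 = 0.0002391 W
  P_R4 = (7.321 - 0)²/82000 = 0.0006537 W
P_total = P_R1 + P_R2 + P_R3 + P_R4 = 0.0008928 W

Final answer: 0.0008928 W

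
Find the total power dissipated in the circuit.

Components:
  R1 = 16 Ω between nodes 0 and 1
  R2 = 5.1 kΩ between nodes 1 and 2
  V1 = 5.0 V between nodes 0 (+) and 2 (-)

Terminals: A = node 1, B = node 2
Nodal analysis, taking node 2 as the 0 V reference.
Source V1 fixes V_0 = 5 V.
KCL at each unknown node (sum of currents leaving = 0; resistances in Ω):
  Node 1: (V_1 - 5)/16 + (V_1 - 0)/5100 = 0
Collecting terms: 0.0627 × V_1 = 0.3125  =>  V_1 = 4.984 V
Power in each resistor, P = (ΔV)²/R:
  P_R1 = (5 - 4.984)²/16 = 0.00001528 W
  P_R2 = (4.984 - 0)²/5100 = 0.004871 W
P_total = P_R1 + P_R2 = 0.004887 W

Final answer: 0.004887 W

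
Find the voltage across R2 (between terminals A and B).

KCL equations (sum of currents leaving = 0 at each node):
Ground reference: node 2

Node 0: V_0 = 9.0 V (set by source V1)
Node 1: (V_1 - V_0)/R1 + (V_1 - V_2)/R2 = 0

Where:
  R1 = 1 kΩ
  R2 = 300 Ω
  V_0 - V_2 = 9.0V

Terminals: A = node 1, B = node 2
R1 and R2 are in series across V1 (node 0 → node 1 → node 2), and the output A–B is taken across R2, so this is a voltage divider.
Series current: I = V1/(R1 + R2) = 9/(1000 + 300) = 9/1300 = 0.006923 A
V_R2 = I × R2 = V1 × R2/(R1 + R2) = 9 × 300/1300 = 2.077 V

Final answer: 2.077 V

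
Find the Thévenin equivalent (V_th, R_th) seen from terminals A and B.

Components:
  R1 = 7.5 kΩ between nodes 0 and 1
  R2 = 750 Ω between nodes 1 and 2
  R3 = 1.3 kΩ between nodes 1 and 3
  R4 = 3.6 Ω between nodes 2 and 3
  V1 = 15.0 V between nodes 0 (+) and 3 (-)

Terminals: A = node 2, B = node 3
Step 1 — V_th is the open-circuit voltage V_A - V_B (nothing connected across the terminals).
Nodal analysis, taking node 3 as the 0 V reference.
Source V1 fixes V_0 = 15 V.
KCL at each unknown node (sum of currents leaving = 0; resistances in Ω):
  Node 1: (V_1 - 15)/7500 + (V_1 - V_2)/750 + (V_1 - 0)/1300 = 0
  Node 2: (V_2 - V_1)/750 + (V_2 - 0)/3.6 = 0
Collecting terms (coefficients in siemens):
  0.002236·V_1 - 0.001333·V_2 = 0.002
  0.2791·V_2 - 0.001333·V_1 = 0
Determinant D = (0.002236)(0.2791) - (-0.001333)(-0.001333) = 0.0006223
V_1 = [(0.002)(0.2791) - (-0.001333)(0)]/D = 0.8971 V
V_2 = [(0.002236)(0) - (0.002)(-0.001333)]/D = 0.004285 V
V_th = V_2 - V_3 = 0.004285 - 0 = 0.004285 V
Step 2 — R_th: zero the source — replace V1 by a short circuit (node 3 merges into node 0) — and find the resistance seen between A (node 2) and B (node 0).
Reduce the network between node 2 (A) and node 0 (B) by series/parallel combination:
  Rp1 = R1 ‖ R3 (parallel, both between nodes 0 and 1) = 1/(1/7500 + 1/1300) = 1108 Ω
  Rs1 = R2 + Rp1 (series, joined only at node 1) = 750 + 1108 = 1858 Ω
  Rp2 = R4 ‖ Rs1 (parallel, both between nodes 0 and 2) = 1/(1/3.6 + 1/1858) = 3.593 Ω
R_th = 3.593 Ω

Final answer: V_th = 0.004285 V, R_th = 3.593 Ω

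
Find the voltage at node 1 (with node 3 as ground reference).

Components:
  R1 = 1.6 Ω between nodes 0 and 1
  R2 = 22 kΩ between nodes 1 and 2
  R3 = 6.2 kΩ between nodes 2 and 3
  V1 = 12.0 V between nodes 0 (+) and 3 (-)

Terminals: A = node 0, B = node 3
Nodal analysis, taking node 3 as the 0 V reference.
Source V1 fixes V_0 = 12 V.
KCL at each unknown node (sum of currents leaving = 0; resistances in Ω):
  Node 1: (V_1 - 12)/1.6 + (V_1 - V_2)/22000 = 0
  Node 2: (V_2 - V_1)/22000 + (V_2 - 0)/6200 = 0
Collecting terms (coefficients in siemens):
  0.625·V_1 - 0.00004545·V_2 = 7.5
  0.0002067·V_2 - 0.00004545·V_1 = 0
Determinant D = (0.625)(0.0002067) - (-0.00004545)(-0.00004545) = 0.0001292
V_1 = [(7.5)(0.0002067) - (-0.00004545)(0)]/D = 12 V
V_2 = [(0.625)(0) - (7.5)(-0.00004545)]/D = 2.638 V
The requested potential is V_1 = 12 V.

Final answer: V_1 = 12 V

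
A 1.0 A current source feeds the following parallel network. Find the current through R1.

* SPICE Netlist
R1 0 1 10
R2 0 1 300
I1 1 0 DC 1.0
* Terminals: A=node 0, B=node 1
All resistors sit directly between nodes 0 and 1, so they are in parallel and share one voltage V; the full source current 1 A splits among them.
1/R_par = 1/10 + 1/300 = 0.1033 S  =>  R_par = 9.677 Ω
V = I × R_par = 1 × 9.677 = 9.677 V
I_R1 = V/R1 = 9.677/10 = 0.9677 A

Final answer: 0.9677 A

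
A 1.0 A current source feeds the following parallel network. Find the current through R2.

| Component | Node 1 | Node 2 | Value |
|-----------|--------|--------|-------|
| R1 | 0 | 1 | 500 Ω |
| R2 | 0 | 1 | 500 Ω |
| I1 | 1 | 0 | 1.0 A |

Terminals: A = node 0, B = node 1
All resistors sit directly between nodes 0 and 1, so they are in parallel and share one voltage V; the full source current 1 A splits among them.
1/R_par = 1/500 + 1/500 = 0.004 S  =>  R_par = 250 Ω
V = I × R_par = 1 × 250 = 250 V
I_R2 = V/R2 = 250/500 = 0.5 A

Final answer: 0.5 A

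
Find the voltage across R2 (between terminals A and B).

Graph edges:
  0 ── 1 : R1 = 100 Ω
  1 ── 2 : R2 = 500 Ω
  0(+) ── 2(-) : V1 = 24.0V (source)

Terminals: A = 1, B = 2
R1 and R2 are in series across V1 (node 0 → node 1 → node 2), and the output A–B is taken across R2, so this is a voltage divider.
Series current: I = V1/(R1 + R2) = 24/(100 + 500) = 24/600 = 0.04 A
V_R2 = I × R2 = V1 × R2/(R1 + R2) = 24 × 500/600 = 20 V

Final answer: 20 V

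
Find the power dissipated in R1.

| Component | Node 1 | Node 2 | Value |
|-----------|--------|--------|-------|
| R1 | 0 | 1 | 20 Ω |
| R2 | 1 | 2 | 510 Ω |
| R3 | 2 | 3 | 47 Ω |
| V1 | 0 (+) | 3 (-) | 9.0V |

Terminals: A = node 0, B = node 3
Nodal analysis, taking node 3 as the 0 V reference.
Source V1 fixes V_0 = 9 V.
KCL at each unknown node (sum of currents leaving = 0; resistances in Ω):
  Node 1: (V_1 - 9)/20 + (V_1 - V_2)/510 = 0
  Node 2: (V_2 - V_1)/510 + (V_2 - 0)/47 = 0
Collecting terms (coefficients in siemens):
  0.05196·V_1 - 0.001961·V_2 = 0.45
  0.02324·V_2 - 0.001961·V_1 = 0
Determinant D = (0.05196)(0.02324) - (-0.001961)(-0.001961) = 0.001204
V_1 = [(0.45)(0.02324) - (-0.001961)(0)]/D = 8.688 V
V_2 = [(0.05196)(0) - (0.45)(-0.001961)]/D = 0.7331 V
I_R1 = (V_0 - V_1)/R1 = (9 - 8.688)/20 = 0.0156 A
P_R1 = I_R1² × R1 = (0.0156)² × 20 = 0.004866 W

Final answer: 0.004866 W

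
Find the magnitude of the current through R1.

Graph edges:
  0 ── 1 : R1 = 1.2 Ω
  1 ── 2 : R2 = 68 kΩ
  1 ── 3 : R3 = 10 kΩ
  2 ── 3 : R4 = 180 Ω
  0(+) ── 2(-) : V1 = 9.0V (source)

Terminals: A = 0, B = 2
Nodal analysis, taking node 2 as the 0 V reference.
Source V1 fixes V_0 = 9 V.
KCL at each unknown node (sum of currents leaving = 0; resistances in Ω):
  Node 1: (V_1 - 9)/1.2 + (V_1 - 0)/68000 + (V_1 - V_3)/10000 = 0
  Node 3: (V_3 - V_1)/10000 + (V_3 - 0)/180 = 0
Collecting terms (coefficients in siemens):
  0.8334·V_1 - 0.0001·V_3 = 7.5
  0.005656·V_3 - 0.0001·V_1 = 0
Determinant D = (0.8334)(0.005656) - (-0.0001)(-0.0001) = 0.004714
V_1 = [(7.5)(0.005656) - (-0.0001)(0)]/D = 8.999 V
V_3 = [(0.8334)(0) - (7.5)(-0.0001)]/D = 0.1591 V
I_R1 = (V_0 - V_1)/R1 = (9 - 8.999)/1.2 = 0.001016 A
|I_R1| = 0.001016 A

Final answer: |I_R1| = 0.001016 A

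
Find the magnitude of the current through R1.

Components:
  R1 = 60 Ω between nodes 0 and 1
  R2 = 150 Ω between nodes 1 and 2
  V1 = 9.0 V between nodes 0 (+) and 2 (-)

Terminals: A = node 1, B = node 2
Nodal analysis, taking node 2 as the 0 V reference.
Source V1 fixes V_0 = 9 V.
KCL at each unknown node (sum of currents leaving = 0; resistances in Ω):
  Node 1: (V_1 - 9)/60 + (V_1 - 0)/150 = 0
Collecting terms: 0.02333 × V_1 = 0.15  =>  V_1 = 6.429 V
I_R1 = (V_0 - V_1)/R1 = (9 - 6.429)/60 = 0.04286 A
|I_R1| = 0.04286 A

Final answer: |I_R1| = 0.04286 A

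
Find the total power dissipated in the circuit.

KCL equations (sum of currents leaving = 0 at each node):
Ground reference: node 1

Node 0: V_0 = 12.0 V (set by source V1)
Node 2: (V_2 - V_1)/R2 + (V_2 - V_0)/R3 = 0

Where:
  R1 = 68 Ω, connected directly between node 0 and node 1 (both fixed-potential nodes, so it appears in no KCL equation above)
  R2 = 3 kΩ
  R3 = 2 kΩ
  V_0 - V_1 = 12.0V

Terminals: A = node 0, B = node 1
Nodal analysis, taking node 1 as the 0 V reference.
Source V1 fixes V_0 = 12 V.
KCL at each unknown node (sum of currents leaving = 0; resistances in Ω):
  Node 2: (V_2 - 0)/3000 + (V_2 - 12)/2000 = 0
Collecting terms: 0.0008333 × V_2 = 0.006  =>  V_2 = 7.2 V
Power in each resistor, P = (ΔV)²/R:
  P_R1 = (12 - 0)²/68 = 2.118 W
  P_R2 = (0 - 7.2)²/3000 = 0.01728 W
  P_R3 = (12 - 7.2)²/2000 = 0.01152 W
P_total = P_R1 + P_R2 + P_R3 = 2.146 W

Final answer: 2.146 W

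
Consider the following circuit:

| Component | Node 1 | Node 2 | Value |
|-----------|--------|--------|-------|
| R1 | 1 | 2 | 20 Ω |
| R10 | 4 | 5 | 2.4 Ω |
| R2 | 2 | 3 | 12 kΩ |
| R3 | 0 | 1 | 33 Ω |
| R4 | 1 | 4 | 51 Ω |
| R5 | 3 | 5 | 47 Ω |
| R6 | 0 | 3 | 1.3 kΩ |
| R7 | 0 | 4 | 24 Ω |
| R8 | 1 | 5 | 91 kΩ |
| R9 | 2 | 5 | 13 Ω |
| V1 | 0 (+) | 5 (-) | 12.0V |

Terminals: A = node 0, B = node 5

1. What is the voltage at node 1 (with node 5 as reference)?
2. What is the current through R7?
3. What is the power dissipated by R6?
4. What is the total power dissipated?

Nodal analysis, taking node 5 as the 0 V reference.
Source V1 fixes V_0 = 12 V.
KCL at each unknown node (sum of currents leaving = 0; resistances in Ω):
  Node 1: (V_1 - V_2)/20 + (V_1 - 12)/33 + (V_1 - V_4)/51 + (V_1 - 0)/91000 = 0
  Node 2: (V_2 - V_1)/20 + (V_2 - V_3)/12000 + (V_2 - 0)/13 = 0
  Node 3: (V_3 - V_2)/12000 + (V_3 - 0)/47 + (V_3 - 12)/1300 = 0
  Node 4: (V_4 - V_1)/51 + (V_4 - 12)/24 + (V_4 - 0)/2.4 = 0
Collecting terms (coefficients in siemens):
  0.09992·V_1 - 0.05·V_2 - 0.01961·V_4 = 0.3636
  0.127·V_2 - 0.05·V_1 - 0.00008333·V_3 = 0
  0.02213·V_3 - 0.00008333·V_2 = 0.009231
  0.4779·V_4 - 0.01961·V_1 = 0.5
Solving these 4 simultaneous equations (Gaussian elimination) gives:
  V_1 = 4.836 V, V_2 = 1.904 V, V_3 = 0.4243 V, V_4 = 1.245 V
Part 1:
  Read off the nodal solution: V_1 = 4.836 V
Part 2:
  I_R7 = (V_0 - V_4)/R7 = (12 - 1.245)/24 = 0.4481 A
  Magnitude: I_R7 = 0.4481 A
Part 3:
  I_R6 = (V_0 - V_3)/R6 = (12 - 0.4243)/1300 = 0.008904 A
  P_R6 = I_R6² × R6 = (0.008904)² × 1300 = 0.1031 W
Part 4:
  Power in each resistor, P = (ΔV)²/R:
    P_R1 = (4.836 - 1.904)²/20 = 0.4298 W
    P_R2 = (1.904 - 0.4243)²/12000 = 0.0001825 W
    P_R3 = (12 - 4.836)²/33 = 1.555 W
    P_R4 = (4.836 - 1.245)²/51 = 0.253 W
    P_R5 = (0.4243 - 0)²/47 = 0.00383 W
    P_R6 = (12 - 0.4243)²/1300 = 0.1031 W
    P_R7 = (12 - 1.245)²/24 = 4.82 W
    P_R8 = (4.836 - 0)²/91000 = 0.000257 W
    P_R9 = (1.904 - 0)²/13 = 0.2789 W
    P_R10 = (1.245 - 0)²/2.4 = 0.6454 W
  P_total = P_R1 + P_R2 + P_R3 + P_R4 + P_R5 + P_R6 + P_R7 + P_R8 + P_R9 + P_R10 = 8.09 W

Final answers:
1. V_1 = 4.836 V
2. I_R7 = 0.4481 A
3. P_R6 = 0.1031 W
4. P_total = 8.09 W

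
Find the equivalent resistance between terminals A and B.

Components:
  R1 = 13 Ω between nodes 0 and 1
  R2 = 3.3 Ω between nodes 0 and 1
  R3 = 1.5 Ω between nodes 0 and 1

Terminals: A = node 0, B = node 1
Reduce the network between node 0 (A) and node 1 (B) by series/parallel combination:
  Rp1 = R1 ‖ R2 ‖ R3 (parallel, all between nodes 0 and 1) = 1/(1/13 + 1/3.3 + 1/1.5) = 0.9555 Ω
R_eq = 0.9555 Ω

Final answer: 0.9555 Ω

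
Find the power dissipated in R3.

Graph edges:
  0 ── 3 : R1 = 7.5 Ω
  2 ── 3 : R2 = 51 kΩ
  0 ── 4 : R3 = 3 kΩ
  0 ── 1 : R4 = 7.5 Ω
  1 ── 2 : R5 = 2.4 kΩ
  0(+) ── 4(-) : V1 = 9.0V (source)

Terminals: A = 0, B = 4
Nodal analysis, taking node 4 as the 0 V reference.
Source V1 fixes V_0 = 9 V.
KCL at each unknown node (sum of currents leaving = 0; resistances in Ω):
  Node 1: (V_1 - 9)/7.5 + (V_1 - V_2)/2400 = 0
  Node 2: (V_2 - V_3)/51000 + (V_2 - V_1)/2400 = 0
  Node 3: (V_3 - 9)/7.5 + (V_3 - V_2)/51000 = 0
Collecting terms (coefficients in siemens):
  0.1338·V_1 - 0.0004167·V_2 = 1.2
  0.0004363·V_2 - 0.0004167·V_1 - 0.00001961·V_3 = 0
  0.1334·V_3 - 0.00001961·V_2 = 1.2
Solving these 3 simultaneous equations (Gaussian elimination) gives:
  V_1 = 9 V, V_2 = 9 V, V_3 = 9 V
I_R3 = (V_0 - V_4)/R3 = (9 - 0)/3000 = 0.003 A
P_R3 = I_R3² × R3 = (0.003)² × 3000 = 0.027 W

Final answer: 0.027 W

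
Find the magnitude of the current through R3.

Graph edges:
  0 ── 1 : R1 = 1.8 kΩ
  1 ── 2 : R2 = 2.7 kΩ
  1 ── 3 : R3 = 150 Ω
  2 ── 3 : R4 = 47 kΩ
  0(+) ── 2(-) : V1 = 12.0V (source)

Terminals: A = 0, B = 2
Nodal analysis, taking node 2 as the 0 V reference.
Source V1 fixes V_0 = 12 V.
KCL at each unknown node (sum of currents leaving = 0; resistances in Ω):
  Node 1: (V_1 - 12)/1800 + (V_1 - 0)/2700 + (V_1 - V_3)/150 = 0
  Node 3: (V_3 - V_1)/150 + (V_3 - 0)/47000 = 0
Collecting terms (coefficients in siemens):
  0.007593·V_1 - 0.006667·V_3 = 0.006667
  0.006688·V_3 - 0.006667·V_1 = 0
Determinant D = (0.007593)(0.006688) - (-0.006667)(-0.006667) = 0.000006334
V_1 = [(0.006667)(0.006688) - (-0.006667)(0)]/D = 7.039 V
V_3 = [(0.007593)(0) - (0.006667)(-0.006667)]/D = 7.016 V
I_R3 = (V_1 - V_3)/R3 = (7.039 - 7.016)/150 = 0.0001493 A
|I_R3| = 0.0001493 A

Final answer: |I_R3| = 0.0001493 A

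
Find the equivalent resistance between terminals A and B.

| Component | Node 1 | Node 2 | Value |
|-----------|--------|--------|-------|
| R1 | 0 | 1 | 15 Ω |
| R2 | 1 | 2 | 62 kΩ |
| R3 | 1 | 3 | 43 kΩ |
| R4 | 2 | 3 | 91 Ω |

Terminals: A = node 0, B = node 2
Reduce the network between node 0 (A) and node 2 (B) by series/parallel combination:
  Rs1 = R3 + R4 (series, joined only at node 3) = 43000 + 91 = 43090 Ω
  Rp1 = R2 ‖ Rs1 (parallel, both between nodes 1 and 2) = 1/(1/62000 + 1/43090) = 25420 Ω
  Rs2 = R1 + Rp1 (series, joined only at node 1) = 15 + 25420 = 25440 Ω
R_eq = 25.44 kΩ

Final answer: 25.44 kΩ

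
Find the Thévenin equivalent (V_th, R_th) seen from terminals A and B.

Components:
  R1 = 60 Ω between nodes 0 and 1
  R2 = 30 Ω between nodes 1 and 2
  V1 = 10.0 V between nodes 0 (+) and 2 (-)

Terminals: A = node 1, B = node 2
Step 1 — V_th is the open-circuit voltage V_A - V_B (nothing connected across the terminals).
Nodal analysis, taking node 2 as the 0 V reference.
Source V1 fixes V_0 = 10 V.
KCL at each unknown node (sum of currents leaving = 0; resistances in Ω):
  Node 1: (V_1 - 10)/60 + (V_1 - 0)/30 = 0
Collecting terms: 0.05 × V_1 = 0.1667  =>  V_1 = 3.333 V
V_th = V_1 - V_2 = 3.333 - 0 = 3.333 V
Step 2 — R_th: zero the source — replace V1 by a short circuit (node 2 merges into node 0) — and find the resistance seen between A (node 1) and B (node 0).
Reduce the network between node 1 (A) and node 0 (B) by series/parallel combination:
  Rp1 = R1 ‖ R2 (parallel, both between nodes 0 and 1) = 1/(1/60 + 1/30) = 20 Ω
R_th = 20 Ω

Final answer: V_th = 3.333 V, R_th = 20 Ω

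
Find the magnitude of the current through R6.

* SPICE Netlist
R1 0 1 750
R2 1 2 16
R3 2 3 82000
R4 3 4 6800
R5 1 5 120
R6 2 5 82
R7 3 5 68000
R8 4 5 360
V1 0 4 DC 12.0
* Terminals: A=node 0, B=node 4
Nodal analysis, taking node 4 as the 0 V reference.
Source V1 fixes V_0 = 12 V.
KCL at each unknown node (sum of currents leaving = 0; resistances in Ω):
  Node 1: (V_1 - 12)/750 + (V_1 - V_2)/16 + (V_1 - V_5)/120 = 0
  Node 2: (V_2 - V_1)/16 + (V_2 - V_3)/82000 + (V_2 - V_5)/82 = 0
  Node 3: (V_3 - V_2)/82000 + (V_3 - 0)/6800 + (V_3 - V_5)/68000 = 0
  Node 5: (V_5 - V_1)/120 + (V_5 - V_2)/82 + (V_5 - V_3)/68000 + (V_5 - 0)/360 = 0
Collecting terms (coefficients in siemens):
  0.07217·V_1 - 0.0625·V_2 - 0.008333·V_5 = 0.016
  0.07471·V_2 - 0.0625·V_1 - 0.0000122·V_3 - 0.0122·V_5 = 0
  0.000174·V_3 - 0.0000122·V_2 - 0.00001471·V_5 = 0
  0.02332·V_5 - 0.008333·V_1 - 0.0122·V_2 - 0.00001471·V_3 = 0
Solving these 4 simultaneous equations (Gaussian elimination) gives:
  V_1 = 4.246 V, V_2 = 4.155 V, V_3 = 0.6032 V, V_5 = 3.69 V
I_R6 = (V_2 - V_5)/R6 = (4.155 - 3.69)/82 = 0.005664 A
|I_R6| = 0.005664 A

Final answer: |I_R6| = 0.005664 A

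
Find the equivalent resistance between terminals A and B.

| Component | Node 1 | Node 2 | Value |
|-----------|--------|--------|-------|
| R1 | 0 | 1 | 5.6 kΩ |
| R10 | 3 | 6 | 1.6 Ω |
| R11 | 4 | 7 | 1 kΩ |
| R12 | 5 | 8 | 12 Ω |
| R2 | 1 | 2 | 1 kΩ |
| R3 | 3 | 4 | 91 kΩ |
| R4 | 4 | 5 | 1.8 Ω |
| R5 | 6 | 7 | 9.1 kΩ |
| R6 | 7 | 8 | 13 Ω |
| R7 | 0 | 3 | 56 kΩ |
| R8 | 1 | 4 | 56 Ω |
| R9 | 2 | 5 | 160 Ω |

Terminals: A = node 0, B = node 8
The network is not a plain series/parallel combination. Inject a 1 A test current into terminal A (node 0) and return it from terminal B (node 8); then R_eq = V_A / (1 A).
Nodal analysis, taking node 8 as the 0 V reference.
Current source I_test pushes 1 A into node 0 and draws it out of node 8.
KCL at each unknown node (sum of currents leaving = 0; resistances in Ω):
  Node 0: (V_0 - V_1)/5600 + (V_0 - V_3)/56000 - 1 = 0
  Node 1: (V_1 - V_0)/5600 + (V_1 - V_2)/1000 + (V_1 - V_4)/56 = 0
  Node 2: (V_2 - V_1)/1000 + (V_2 - V_5)/160 = 0
  Node 3: (V_3 - V_0)/56000 + (V_3 - V_4)/91000 + (V_3 - V_6)/1.6 = 0
  Node 4: (V_4 - V_1)/56 + (V_4 - V_3)/91000 + (V_4 - V_5)/1.8 + (V_4 - V_7)/1000 = 0
  Node 5: (V_5 - V_2)/160 + (V_5 - V_4)/1.8 + (V_5 - 0)/12 = 0
  Node 6: (V_6 - V_3)/1.6 + (V_6 - V_7)/9100 = 0
  Node 7: (V_7 - V_4)/1000 + (V_7 - V_6)/9100 + (V_7 - 0)/13 = 0
Collecting terms (coefficients in siemens):
  0.0001964·V_0 - 0.0001786·V_1 - 0.00001786·V_3 = 1
  0.01904·V_1 - 0.0001786·V_0 - 0.001·V_2 - 0.01786·V_4 = 0
  0.00725·V_2 - 0.001·V_1 - 0.00625·V_5 = 0
  0.625·V_3 - 0.00001786·V_0 - 0.00001099·V_4 - 0.625·V_6 = 0
  0.5744·V_4 - 0.01786·V_1 - 0.00001099·V_3 - 0.5556·V_5 - 0.001·V_7 = 0
  0.6451·V_5 - 0.00625·V_2 - 0.5556·V_4 = 0
  0.6251·V_6 - 0.625·V_3 - 0.0001099·V_7 = 0
  0.07803·V_7 - 0.001·V_4 - 0.0001099·V_6 = 0
Solving these 8 simultaneous equations (Gaussian elimination) gives:
  V_0 = 5208 V, V_1 = 61.57 V, V_2 = 17.96 V, V_3 = 672.3 V
  V_4 = 12.55 V, V_5 = 10.98 V, V_6 = 672.2 V, V_7 = 1.107 V
R_eq = V_0 / 1 A = 5208 Ω = 5.208 kΩ

Final answer: 5.208 kΩ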